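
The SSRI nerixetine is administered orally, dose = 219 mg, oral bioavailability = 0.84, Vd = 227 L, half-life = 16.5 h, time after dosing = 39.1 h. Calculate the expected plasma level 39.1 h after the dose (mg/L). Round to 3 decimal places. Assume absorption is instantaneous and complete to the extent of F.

Amount reaching circulation = F × Dose = 0.84 × 219.0 = 184.0 mg
C₀ = F·Dose / Vd = 184.0 / 227 = 0.8106 mg/L
k = ln2 / t½ = 0.693147 / 16.5 = 0.04201 h⁻¹
C = C₀ · e^(−k·t) = 0.8106 × e^(−0.04201 × 39.1)
  = 0.8106 × 0.1935 = 0.1569 mg/L

0.157 mg/L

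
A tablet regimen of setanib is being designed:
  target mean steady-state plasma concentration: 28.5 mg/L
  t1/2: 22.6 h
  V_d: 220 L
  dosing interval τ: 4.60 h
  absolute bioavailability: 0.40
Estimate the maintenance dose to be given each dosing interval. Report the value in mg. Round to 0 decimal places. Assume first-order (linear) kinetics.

2211 mg

k = ln2 / t½ = 0.693147 / 22.6 = 0.03067 h⁻¹
CL = k × Vd = 0.03067 × 220 = 6.747 L/h
At steady state, F × (Dose/τ) = Css × CL.
Dose = Css × CL × τ / F = 28.5 × 6.747 × 4.60 / 0.40 = 2211 mg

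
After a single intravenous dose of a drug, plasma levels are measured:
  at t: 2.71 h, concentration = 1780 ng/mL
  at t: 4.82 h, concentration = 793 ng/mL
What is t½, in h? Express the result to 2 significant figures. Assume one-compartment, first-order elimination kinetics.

1.8 h

k = ln(C₁/C₂) / (t₂ − t₁) = ln(1780/793) / (4.82 − 2.71)
  = 0.8085 / 2.110 = 0.3832 h⁻¹
t½ = ln2 / k = 0.693147 / 0.3832 = 1.809 h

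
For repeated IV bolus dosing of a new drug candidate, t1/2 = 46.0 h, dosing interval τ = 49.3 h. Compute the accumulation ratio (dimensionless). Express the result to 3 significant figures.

1.91

k = ln2 / t½ = 0.693147 / 46.0 = 0.01507 h⁻¹
e^(−kτ) = e^(−0.01507 × 49.3) = 0.4757
Accumulation ratio R = 1 / (1 − e^(−kτ)) = 1 / (1 − 0.4757) = 1.907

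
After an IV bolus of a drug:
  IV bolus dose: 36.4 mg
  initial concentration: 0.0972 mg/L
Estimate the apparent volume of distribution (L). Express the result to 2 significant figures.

Vd = Dose / C₀ = 36.40 / 0.0972 = 374.5 L

370 L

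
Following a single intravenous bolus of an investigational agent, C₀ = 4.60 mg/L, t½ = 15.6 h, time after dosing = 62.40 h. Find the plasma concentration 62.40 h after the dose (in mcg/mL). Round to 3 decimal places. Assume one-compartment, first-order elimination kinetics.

0.288 mcg/mL

k = ln2 / t½ = 0.693147 / 15.6 = 0.04443 h⁻¹
t / t½ = 62.40 / 15.6 = 4 half-lives
C = C₀ × (1/2)^4 = 4.600 × 0.06250 = 0.2875 mg/L
(0.2875 mg/L = 0.2875 mcg/mL)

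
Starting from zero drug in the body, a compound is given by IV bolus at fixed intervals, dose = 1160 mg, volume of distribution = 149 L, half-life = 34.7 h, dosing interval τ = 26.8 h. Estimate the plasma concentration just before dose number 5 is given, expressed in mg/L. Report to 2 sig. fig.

9.7 mg/L

C₀ per dose = Dose / Vd = 1160 / 149 = 7.785 mg/L
k = ln2 / t½ = 0.693147 / 34.7 = 0.01998 h⁻¹
Fraction remaining after one interval: r = e^(−kτ) = e^(−0.01998 × 26.8) = 0.5854
Before dose 5, 4 doses have been given (aged 1τ, 2τ, 3τ, 4τ).
C_trough = C₀ × (r + r² + … + r^4) = C₀ × r(1−r^4)/(1−r)
        = 7.785 × 0.5854 × (1 − 0.1174) / (1 − 0.5854) = 9.702 mg/L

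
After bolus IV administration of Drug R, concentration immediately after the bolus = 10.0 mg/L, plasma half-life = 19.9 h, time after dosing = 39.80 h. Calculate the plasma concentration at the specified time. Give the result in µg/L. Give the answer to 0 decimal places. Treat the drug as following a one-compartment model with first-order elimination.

2500 µg/L

k = ln2 / t½ = 0.693147 / 19.9 = 0.03483 h⁻¹
t / t½ = 39.80 / 19.9 = 2 half-lives
C = C₀ × (1/2)^2 = 10.00 × 0.2500 = 2.500 mg/L
Convert: 2.500 mg/L × 1000 = 2500 µg/L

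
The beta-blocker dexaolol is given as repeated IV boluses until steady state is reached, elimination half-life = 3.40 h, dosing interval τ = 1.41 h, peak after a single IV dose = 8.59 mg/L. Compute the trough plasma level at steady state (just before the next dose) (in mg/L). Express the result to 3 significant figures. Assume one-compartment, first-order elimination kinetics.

k = ln2 / t½ = 0.693147 / 3.40 = 0.2039 h⁻¹
e^(−kτ) = e^(−0.2039 × 1.41) = 0.7501
Accumulation ratio R = 1 / (1 − e^(−kτ)) = 1 / (1 − 0.7501) = 4.002
Steady-state trough = C₀ × R × e^(−kτ) = 8.59 × 4.002 × 0.7501 = 25.79 mg/L

25.8 mg/L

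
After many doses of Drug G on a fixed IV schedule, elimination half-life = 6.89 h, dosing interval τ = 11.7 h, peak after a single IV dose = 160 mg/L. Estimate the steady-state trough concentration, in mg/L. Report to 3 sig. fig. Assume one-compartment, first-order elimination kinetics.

71.3 mg/L

k = ln2 / t½ = 0.693147 / 6.89 = 0.1006 h⁻¹
e^(−kτ) = e^(−0.1006 × 11.7) = 0.3082
Accumulation ratio R = 1 / (1 − e^(−kτ)) = 1 / (1 − 0.3082) = 1.446
Steady-state trough = C₀ × R × e^(−kτ) = 160 × 1.446 × 0.3082 = 71.31 mg/L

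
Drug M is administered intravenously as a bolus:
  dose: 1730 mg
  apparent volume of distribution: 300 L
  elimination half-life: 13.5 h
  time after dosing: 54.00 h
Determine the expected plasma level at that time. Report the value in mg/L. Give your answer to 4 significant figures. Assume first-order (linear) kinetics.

C₀ = Dose / Vd = 1730 / 300 = 5.767 mg/L
k = ln2 / t½ = 0.693147 / 13.5 = 0.05134 h⁻¹
t / t½ = 54.00 / 13.5 = 4 half-lives
C = C₀ × (1/2)^4 = 5.767 × 0.06250 = 0.3604 mg/L

0.3604 mg/L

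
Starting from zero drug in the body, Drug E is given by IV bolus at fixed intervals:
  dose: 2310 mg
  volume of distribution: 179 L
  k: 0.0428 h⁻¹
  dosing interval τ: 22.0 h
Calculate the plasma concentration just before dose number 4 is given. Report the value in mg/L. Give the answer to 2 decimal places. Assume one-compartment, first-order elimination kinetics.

7.76 mg/L

C₀ per dose = Dose / Vd = 2310 / 179 = 12.91 mg/L
Fraction remaining after one interval: r = e^(−kτ) = e^(−0.04280 × 22.0) = 0.3900
Before dose 4, 3 doses have been given (aged 1τ, 2τ, 3τ).
C_trough = C₀ × (r + r² + … + r^3) = C₀ × r(1−r^3)/(1−r)
        = 12.91 × 0.3900 × (1 − 0.05932) / (1 − 0.3900) = 7.764 mg/L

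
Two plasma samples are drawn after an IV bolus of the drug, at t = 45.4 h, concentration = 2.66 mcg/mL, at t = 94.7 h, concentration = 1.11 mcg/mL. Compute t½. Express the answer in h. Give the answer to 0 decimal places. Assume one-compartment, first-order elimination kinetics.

k = ln(C₁/C₂) / (t₂ − t₁) = ln(2.66/1.11) / (94.7 − 45.4)
  = 0.8740 / 49.30 = 0.01773 h⁻¹
t½ = ln2 / k = 0.693147 / 0.01773 = 39.09 h

39 h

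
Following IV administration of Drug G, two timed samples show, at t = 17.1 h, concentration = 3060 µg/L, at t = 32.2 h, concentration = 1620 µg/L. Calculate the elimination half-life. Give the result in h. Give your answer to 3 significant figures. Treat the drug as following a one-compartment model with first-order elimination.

16.5 h

k = ln(C₁/C₂) / (t₂ − t₁) = ln(3060/1620) / (32.2 − 17.1)
  = 0.6360 / 15.10 = 0.04212 h⁻¹
t½ = ln2 / k = 0.693147 / 0.04212 = 16.46 h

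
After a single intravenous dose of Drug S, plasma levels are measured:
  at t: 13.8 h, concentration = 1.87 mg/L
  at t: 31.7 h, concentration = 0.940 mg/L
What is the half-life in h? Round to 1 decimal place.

k = ln(C₁/C₂) / (t₂ − t₁) = ln(1.87/0.940) / (31.7 − 13.8)
  = 0.6878 / 17.90 = 0.03842 h⁻¹
t½ = ln2 / k = 0.693147 / 0.03842 = 18.04 h

18.0 h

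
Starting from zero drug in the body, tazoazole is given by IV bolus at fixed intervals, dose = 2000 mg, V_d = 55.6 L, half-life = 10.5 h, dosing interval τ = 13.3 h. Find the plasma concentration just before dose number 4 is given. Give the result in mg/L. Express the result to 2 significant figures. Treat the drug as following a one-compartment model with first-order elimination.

24 mg/L

C₀ per dose = Dose / Vd = 2000 / 55.6 = 35.97 mg/L
k = ln2 / t½ = 0.693147 / 10.5 = 0.06601 h⁻¹
Fraction remaining after one interval: r = e^(−kτ) = e^(−0.06601 × 13.3) = 0.4156
Before dose 4, 3 doses have been given (aged 1τ, 2τ, 3τ).
C_trough = C₀ × (r + r² + … + r^3) = C₀ × r(1−r^3)/(1−r)
        = 35.97 × 0.4156 × (1 − 0.07178) / (1 − 0.4156) = 23.74 mg/L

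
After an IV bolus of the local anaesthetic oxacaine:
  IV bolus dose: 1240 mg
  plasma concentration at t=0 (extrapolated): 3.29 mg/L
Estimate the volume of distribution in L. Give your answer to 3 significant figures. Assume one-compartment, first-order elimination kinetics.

377 L

Vd = Dose / C₀ = 1240 / 3.29 = 376.9 L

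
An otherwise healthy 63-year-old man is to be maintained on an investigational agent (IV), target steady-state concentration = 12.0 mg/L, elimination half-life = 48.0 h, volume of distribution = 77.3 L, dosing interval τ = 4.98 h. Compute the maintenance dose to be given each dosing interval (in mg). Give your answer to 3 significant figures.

k = ln2 / t½ = 0.693147 / 48.0 = 0.01444 h⁻¹
CL = k × Vd = 0.01444 × 77.3 = 1.116 L/h
At steady state, Dose/τ = Css × CL.
Dose = Css × CL × τ = 12.0 × 1.116 × 4.98 = 66.69 mg

66.7 mg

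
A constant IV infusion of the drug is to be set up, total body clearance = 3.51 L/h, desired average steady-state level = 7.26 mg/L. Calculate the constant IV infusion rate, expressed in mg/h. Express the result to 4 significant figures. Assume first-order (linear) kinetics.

25.48 mg/h

At steady state, infusion rate R₀ = Css × CL = 7.26 × 3.510 = 25.48 mg/h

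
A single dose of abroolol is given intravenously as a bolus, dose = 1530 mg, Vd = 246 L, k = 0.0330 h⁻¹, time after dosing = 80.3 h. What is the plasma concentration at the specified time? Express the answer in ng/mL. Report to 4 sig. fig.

439.5 ng/mL

C₀ = Dose / Vd = 1530 / 246 = 6.220 mg/L
C = C₀ · e^(−k·t) = 6.220 × e^(−0.03300 × 80.3)
  = 6.220 × 0.07066 = 0.4395 mg/L
Convert: 0.4395 mg/L × 1000 = 439.5 ng/mL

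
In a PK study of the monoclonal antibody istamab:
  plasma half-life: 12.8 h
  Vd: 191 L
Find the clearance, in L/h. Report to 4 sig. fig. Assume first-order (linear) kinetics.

k = ln2 / t½ = 0.693147 / 12.8 = 0.05415 h⁻¹
CL = k × Vd = 0.05415 × 191 = 10.34 L/h

10.34 L/h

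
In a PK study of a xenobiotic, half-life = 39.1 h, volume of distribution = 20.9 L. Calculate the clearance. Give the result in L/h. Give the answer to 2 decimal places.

k = ln2 / t½ = 0.693147 / 39.1 = 0.01773 h⁻¹
CL = k × Vd = 0.01773 × 20.9 = 0.3706 L/h

0.37 L/h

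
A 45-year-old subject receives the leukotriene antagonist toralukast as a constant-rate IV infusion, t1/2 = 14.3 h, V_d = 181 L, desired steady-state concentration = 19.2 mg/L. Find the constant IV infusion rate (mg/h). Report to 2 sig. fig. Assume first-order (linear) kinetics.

170 mg/h

k = ln2 / t½ = 0.693147 / 14.3 = 0.04847 h⁻¹
CL = k × Vd = 0.04847 × 181 = 8.773 L/h
At steady state, infusion rate R₀ = Css × CL = 19.2 × 8.773 = 168.4 mg/h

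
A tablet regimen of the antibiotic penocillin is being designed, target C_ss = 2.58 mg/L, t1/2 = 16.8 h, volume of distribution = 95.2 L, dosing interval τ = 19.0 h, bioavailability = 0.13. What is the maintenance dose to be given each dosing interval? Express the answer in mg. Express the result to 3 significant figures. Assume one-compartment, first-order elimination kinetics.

1480 mg

k = ln2 / t½ = 0.693147 / 16.8 = 0.04126 h⁻¹
CL = k × Vd = 0.04126 × 95.2 = 3.928 L/h
At steady state, F × (Dose/τ) = Css × CL.
Dose = Css × CL × τ / F = 2.58 × 3.928 × 19.0 / 0.13 = 1481 mg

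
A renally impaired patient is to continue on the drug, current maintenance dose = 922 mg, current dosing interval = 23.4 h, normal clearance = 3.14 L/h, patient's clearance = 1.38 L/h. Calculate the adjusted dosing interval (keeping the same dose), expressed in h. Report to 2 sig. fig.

To keep the same average steady-state level, dosing rate must scale with clearance.
CL ratio = 1.38 / 3.14 = 0.4395
New interval (same dose) = 23.4 / 0.4395 = 53.24 h

53 h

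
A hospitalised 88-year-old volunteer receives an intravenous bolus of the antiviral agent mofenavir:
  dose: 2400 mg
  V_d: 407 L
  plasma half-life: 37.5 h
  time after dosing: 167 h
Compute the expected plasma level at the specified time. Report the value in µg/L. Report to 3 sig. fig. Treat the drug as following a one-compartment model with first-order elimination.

269 µg/L

C₀ = Dose / Vd = 2400 / 407 = 5.897 mg/L
k = ln2 / t½ = 0.693147 / 37.5 = 0.01848 h⁻¹
C = C₀ · e^(−k·t) = 5.897 × e^(−0.01848 × 167)
  = 5.897 × 0.04568 = 0.2694 mg/L
Convert: 0.2694 mg/L × 1000 = 269.4 µg/L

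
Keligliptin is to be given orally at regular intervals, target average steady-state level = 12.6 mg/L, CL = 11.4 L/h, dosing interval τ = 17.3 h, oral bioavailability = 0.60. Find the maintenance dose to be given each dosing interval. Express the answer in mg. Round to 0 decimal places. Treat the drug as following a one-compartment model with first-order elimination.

At steady state, F × (Dose/τ) = Css × CL.
Dose = Css × CL × τ / F = 12.6 × 11.40 × 17.3 / 0.60 = 4142 mg

4142 mg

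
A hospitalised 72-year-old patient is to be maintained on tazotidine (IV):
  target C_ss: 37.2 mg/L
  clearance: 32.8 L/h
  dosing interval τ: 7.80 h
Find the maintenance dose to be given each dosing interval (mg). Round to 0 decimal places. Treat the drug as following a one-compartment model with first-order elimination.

9517 mg

At steady state, Dose/τ = Css × CL.
Dose = Css × CL × τ = 37.2 × 32.80 × 7.80 = 9517 mg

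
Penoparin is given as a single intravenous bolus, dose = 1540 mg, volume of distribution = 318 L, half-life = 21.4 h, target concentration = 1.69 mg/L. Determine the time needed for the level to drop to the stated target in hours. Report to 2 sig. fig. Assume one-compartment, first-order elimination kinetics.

33 h

C₀ = Dose / Vd = 1540 / 318 = 4.843 mg/L
k = ln2 / t½ = 0.693147 / 21.4 = 0.03239 h⁻¹
t = ln(C₀ / C) / k = ln(4.843 / 1.69) / 0.03239
  = ln(2.866) / 0.03239 = 1.053 / 0.03239 = 32.51 h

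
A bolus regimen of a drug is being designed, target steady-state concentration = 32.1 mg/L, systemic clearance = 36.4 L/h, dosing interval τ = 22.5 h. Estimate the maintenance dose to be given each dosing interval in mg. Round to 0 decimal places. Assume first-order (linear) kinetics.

At steady state, Dose/τ = Css × CL.
Dose = Css × CL × τ = 32.1 × 36.40 × 22.5 = 26290 mg

26290 mg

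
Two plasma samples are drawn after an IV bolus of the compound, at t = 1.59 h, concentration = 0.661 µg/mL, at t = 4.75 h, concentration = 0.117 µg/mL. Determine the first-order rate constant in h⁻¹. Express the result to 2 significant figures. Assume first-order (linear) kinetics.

0.55 h⁻¹

k = ln(C₁/C₂) / (t₂ − t₁) = ln(0.661/0.117) / (4.75 − 1.59)
  = 1.732 / 3.160 = 0.5481 h⁻¹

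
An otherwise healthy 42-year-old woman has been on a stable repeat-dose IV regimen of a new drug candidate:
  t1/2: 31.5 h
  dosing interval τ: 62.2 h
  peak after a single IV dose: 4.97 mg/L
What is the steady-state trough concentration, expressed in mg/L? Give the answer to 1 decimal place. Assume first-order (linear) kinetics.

k = ln2 / t½ = 0.693147 / 31.5 = 0.02200 h⁻¹
e^(−kτ) = e^(−0.02200 × 62.2) = 0.2545
Accumulation ratio R = 1 / (1 − e^(−kτ)) = 1 / (1 − 0.2545) = 1.341
Steady-state trough = C₀ × R × e^(−kτ) = 4.97 × 1.341 × 0.2545 = 1.696 mg/L

1.7 mg/L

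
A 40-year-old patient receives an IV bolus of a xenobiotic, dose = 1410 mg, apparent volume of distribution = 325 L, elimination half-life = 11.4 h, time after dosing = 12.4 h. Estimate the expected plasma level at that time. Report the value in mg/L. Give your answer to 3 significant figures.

2.04 mg/L

C₀ = Dose / Vd = 1410 / 325 = 4.338 mg/L
k = ln2 / t½ = 0.693147 / 11.4 = 0.06080 h⁻¹
C = C₀ · e^(−k·t) = 4.338 × e^(−0.06080 × 12.4)
  = 4.338 × 0.4705 = 2.041 mg/L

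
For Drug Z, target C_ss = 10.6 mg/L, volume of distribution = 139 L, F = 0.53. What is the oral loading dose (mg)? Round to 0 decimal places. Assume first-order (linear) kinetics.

2780 mg

LD = Css × Vd / F = 10.6 × 139 / 0.53 = 2780 mg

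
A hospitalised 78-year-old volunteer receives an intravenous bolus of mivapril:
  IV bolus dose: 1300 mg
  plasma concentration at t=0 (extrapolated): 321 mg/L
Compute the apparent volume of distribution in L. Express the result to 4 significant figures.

Vd = Dose / C₀ = 1300 / 321 = 4.050 L

4.050 L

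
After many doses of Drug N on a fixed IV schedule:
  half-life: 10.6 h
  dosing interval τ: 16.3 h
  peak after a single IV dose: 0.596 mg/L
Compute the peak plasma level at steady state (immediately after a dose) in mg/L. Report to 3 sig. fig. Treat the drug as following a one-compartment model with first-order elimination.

0.909 mg/L

k = ln2 / t½ = 0.693147 / 10.6 = 0.06539 h⁻¹
e^(−kτ) = e^(−0.06539 × 16.3) = 0.3444
Accumulation ratio R = 1 / (1 − e^(−kτ)) = 1 / (1 − 0.3444) = 1.525
Steady-state peak = C₀ × R = 0.596 × 1.525 = 0.9089 mg/L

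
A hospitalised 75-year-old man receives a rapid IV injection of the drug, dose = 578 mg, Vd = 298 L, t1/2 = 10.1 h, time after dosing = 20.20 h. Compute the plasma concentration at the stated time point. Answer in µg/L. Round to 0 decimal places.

485 µg/L

C₀ = Dose / Vd = 578.0 / 298 = 1.940 mg/L
k = ln2 / t½ = 0.693147 / 10.1 = 0.06863 h⁻¹
t / t½ = 20.20 / 10.1 = 2 half-lives
C = C₀ × (1/2)^2 = 1.940 × 0.2500 = 0.4850 mg/L
Convert: 0.4850 mg/L × 1000 = 485.0 µg/L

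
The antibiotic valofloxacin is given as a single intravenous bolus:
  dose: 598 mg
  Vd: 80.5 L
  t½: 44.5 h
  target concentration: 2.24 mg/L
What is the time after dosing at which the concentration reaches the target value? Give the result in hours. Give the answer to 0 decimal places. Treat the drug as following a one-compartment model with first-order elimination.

C₀ = Dose / Vd = 598.0 / 80.5 = 7.429 mg/L
k = ln2 / t½ = 0.693147 / 44.5 = 0.01558 h⁻¹
t = ln(C₀ / C) / k = ln(7.429 / 2.24) / 0.01558
  = ln(3.317) / 0.01558 = 1.199 / 0.01558 = 76.96 h

77 h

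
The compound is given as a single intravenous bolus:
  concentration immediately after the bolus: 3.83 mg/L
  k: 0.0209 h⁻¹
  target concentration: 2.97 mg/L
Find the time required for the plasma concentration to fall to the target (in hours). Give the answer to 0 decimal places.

t = ln(C₀ / C) / k = ln(3.830 / 2.97) / 0.02090
  = ln(1.290) / 0.02090 = 0.2546 / 0.02090 = 12.18 h

12 h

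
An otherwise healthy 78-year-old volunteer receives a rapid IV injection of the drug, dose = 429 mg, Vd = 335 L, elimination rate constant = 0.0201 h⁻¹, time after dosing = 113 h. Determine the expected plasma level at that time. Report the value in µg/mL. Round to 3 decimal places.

C₀ = Dose / Vd = 429.0 / 335 = 1.281 mg/L
C = C₀ · e^(−k·t) = 1.281 × e^(−0.02010 × 113)
  = 1.281 × 0.1032 = 0.1322 mg/L
(0.1322 mg/L = 0.1322 µg/mL)

0.132 µg/mL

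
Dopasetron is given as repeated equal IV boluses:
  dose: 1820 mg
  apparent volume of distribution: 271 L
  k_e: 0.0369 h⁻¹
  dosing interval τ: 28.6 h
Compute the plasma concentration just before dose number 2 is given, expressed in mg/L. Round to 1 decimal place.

C₀ per dose = Dose / Vd = 1820 / 271 = 6.716 mg/L
Fraction remaining after one interval: r = e^(−kτ) = e^(−0.03690 × 28.6) = 0.3481
Before dose 2, 1 dose has been given (aged 1τ).
C_trough = C₀ × r = 6.716 × 0.3481 = 2.338 mg/L

2.3 mg/L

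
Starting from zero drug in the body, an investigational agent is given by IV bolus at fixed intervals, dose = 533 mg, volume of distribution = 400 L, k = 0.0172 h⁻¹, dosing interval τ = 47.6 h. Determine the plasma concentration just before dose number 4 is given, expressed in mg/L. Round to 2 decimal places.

0.96 mg/L

C₀ per dose = Dose / Vd = 533 / 400 = 1.333 mg/L
Fraction remaining after one interval: r = e^(−kτ) = e^(−0.01720 × 47.6) = 0.4410
Before dose 4, 3 doses have been given (aged 1τ, 2τ, 3τ).
C_trough = C₀ × (r + r² + … + r^3) = C₀ × r(1−r^3)/(1−r)
        = 1.333 × 0.4410 × (1 − 0.08577) / (1 − 0.4410) = 0.9614 mg/L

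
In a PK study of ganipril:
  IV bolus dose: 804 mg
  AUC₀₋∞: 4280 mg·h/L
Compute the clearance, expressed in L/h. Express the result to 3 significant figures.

0.188 L/h

CL = Dose / AUC = 804 / 4280 = 0.1879 L/h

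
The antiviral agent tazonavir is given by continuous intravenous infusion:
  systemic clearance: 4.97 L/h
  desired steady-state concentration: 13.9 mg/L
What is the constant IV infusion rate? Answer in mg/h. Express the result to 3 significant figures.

69.1 mg/h

At steady state, infusion rate R₀ = Css × CL = 13.9 × 4.970 = 69.08 mg/h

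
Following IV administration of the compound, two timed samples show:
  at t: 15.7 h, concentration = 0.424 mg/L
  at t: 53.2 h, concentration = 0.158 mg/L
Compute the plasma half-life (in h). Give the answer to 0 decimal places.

26 h

k = ln(C₁/C₂) / (t₂ − t₁) = ln(0.424/0.158) / (53.2 − 15.7)
  = 0.9871 / 37.50 = 0.02632 h⁻¹
t½ = ln2 / k = 0.693147 / 0.02632 = 26.34 h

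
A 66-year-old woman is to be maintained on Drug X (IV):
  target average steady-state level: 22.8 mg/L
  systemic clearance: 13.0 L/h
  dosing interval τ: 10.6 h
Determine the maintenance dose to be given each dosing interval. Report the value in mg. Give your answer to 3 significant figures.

3140 mg

At steady state, Dose/τ = Css × CL.
Dose = Css × CL × τ = 22.8 × 13.00 × 10.6 = 3142 mg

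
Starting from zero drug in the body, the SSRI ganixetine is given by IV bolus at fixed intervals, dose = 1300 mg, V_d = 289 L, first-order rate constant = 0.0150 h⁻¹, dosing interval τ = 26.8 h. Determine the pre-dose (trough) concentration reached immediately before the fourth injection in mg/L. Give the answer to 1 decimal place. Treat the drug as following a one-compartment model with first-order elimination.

C₀ per dose = Dose / Vd = 1300 / 289 = 4.498 mg/L
Fraction remaining after one interval: r = e^(−kτ) = e^(−0.01500 × 26.8) = 0.6690
Before dose 4, 3 doses have been given (aged 1τ, 2τ, 3τ).
C_trough = C₀ × (r + r² + … + r^3) = C₀ × r(1−r^3)/(1−r)
        = 4.498 × 0.6690 × (1 − 0.2994) / (1 − 0.6690) = 6.369 mg/L

6.4 mg/L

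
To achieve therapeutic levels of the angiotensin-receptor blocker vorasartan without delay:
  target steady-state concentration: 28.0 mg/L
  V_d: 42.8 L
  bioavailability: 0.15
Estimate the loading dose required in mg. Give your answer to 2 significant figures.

LD = Css × Vd / F = 28.0 × 42.8 / 0.15 = 7989 mg

8000 mg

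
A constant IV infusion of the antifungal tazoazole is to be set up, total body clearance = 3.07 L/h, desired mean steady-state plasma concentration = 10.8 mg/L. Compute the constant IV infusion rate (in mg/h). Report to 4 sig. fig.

At steady state, infusion rate R₀ = Css × CL = 10.8 × 3.070 = 33.16 mg/h

33.16 mg/h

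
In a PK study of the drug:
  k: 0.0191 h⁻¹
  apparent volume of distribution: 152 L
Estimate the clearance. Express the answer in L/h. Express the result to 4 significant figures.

CL = k × Vd = 0.0191 × 152 = 2.903 L/h

2.903 L/h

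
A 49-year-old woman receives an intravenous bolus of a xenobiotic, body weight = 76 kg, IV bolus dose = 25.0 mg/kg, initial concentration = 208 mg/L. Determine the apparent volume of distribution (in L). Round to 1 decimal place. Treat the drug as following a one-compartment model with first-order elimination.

9.1 L

Dose = 25.0 × 76 = 1900 mg
Vd = Dose / C₀ = 1900 / 208 = 9.135 L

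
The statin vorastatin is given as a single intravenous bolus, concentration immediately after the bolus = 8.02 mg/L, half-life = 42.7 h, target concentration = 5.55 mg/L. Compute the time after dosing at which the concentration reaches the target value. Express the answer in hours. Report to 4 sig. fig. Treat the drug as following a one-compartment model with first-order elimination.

k = ln2 / t½ = 0.693147 / 42.7 = 0.01623 h⁻¹
t = ln(C₀ / C) / k = ln(8.020 / 5.55) / 0.01623
  = ln(1.445) / 0.01623 = 0.3681 / 0.01623 = 22.68 h

22.68 h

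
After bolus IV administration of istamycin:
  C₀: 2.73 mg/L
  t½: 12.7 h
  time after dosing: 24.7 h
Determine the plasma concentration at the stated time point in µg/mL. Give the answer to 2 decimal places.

0.71 µg/mL

k = ln2 / t½ = 0.693147 / 12.7 = 0.05458 h⁻¹
C = C₀ · e^(−k·t) = 2.730 × e^(−0.05458 × 24.7)
  = 2.730 × 0.2597 = 0.7090 mg/L
(0.7090 mg/L = 0.7090 µg/mL)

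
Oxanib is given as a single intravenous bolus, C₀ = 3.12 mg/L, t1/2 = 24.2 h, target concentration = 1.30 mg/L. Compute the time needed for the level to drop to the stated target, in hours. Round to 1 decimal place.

k = ln2 / t½ = 0.693147 / 24.2 = 0.02864 h⁻¹
t = ln(C₀ / C) / k = ln(3.120 / 1.30) / 0.02864
  = ln(2.400) / 0.02864 = 0.8755 / 0.02864 = 30.57 h

30.6 h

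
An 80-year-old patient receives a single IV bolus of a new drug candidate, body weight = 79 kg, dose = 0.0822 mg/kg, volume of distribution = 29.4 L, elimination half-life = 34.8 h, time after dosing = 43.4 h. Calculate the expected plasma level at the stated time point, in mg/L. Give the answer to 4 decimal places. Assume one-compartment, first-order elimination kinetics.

Total dose = 0.0822 × 79 = 6.494 mg
C₀ = Dose / Vd = 6.494 / 29.4 = 0.2209 mg/L
k = ln2 / t½ = 0.693147 / 34.8 = 0.01992 h⁻¹
C = C₀ · e^(−k·t) = 0.2209 × e^(−0.01992 × 43.4)
  = 0.2209 × 0.4213 = 0.09307 mg/L

0.0931 mg/L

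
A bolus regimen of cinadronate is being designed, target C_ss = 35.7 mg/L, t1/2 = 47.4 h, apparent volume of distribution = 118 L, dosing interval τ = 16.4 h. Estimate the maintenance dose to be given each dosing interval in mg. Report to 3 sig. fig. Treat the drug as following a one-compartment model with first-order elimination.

1010 mg

k = ln2 / t½ = 0.693147 / 47.4 = 0.01462 h⁻¹
CL = k × Vd = 0.01462 × 118 = 1.725 L/h
At steady state, Dose/τ = Css × CL.
Dose = Css × CL × τ = 35.7 × 1.725 × 16.4 = 1010 mg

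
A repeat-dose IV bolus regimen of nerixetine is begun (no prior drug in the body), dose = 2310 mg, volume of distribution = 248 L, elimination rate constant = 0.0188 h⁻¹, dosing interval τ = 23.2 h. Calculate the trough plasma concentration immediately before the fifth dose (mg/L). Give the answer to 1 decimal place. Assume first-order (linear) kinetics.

14.1 mg/L

C₀ per dose = Dose / Vd = 2310 / 248 = 9.315 mg/L
Fraction remaining after one interval: r = e^(−kτ) = e^(−0.01880 × 23.2) = 0.6465
Before dose 5, 4 doses have been given (aged 1τ, 2τ, 3τ, 4τ).
C_trough = C₀ × (r + r² + … + r^4) = C₀ × r(1−r^4)/(1−r)
        = 9.315 × 0.6465 × (1 − 0.1747) / (1 − 0.6465) = 14.06 mg/L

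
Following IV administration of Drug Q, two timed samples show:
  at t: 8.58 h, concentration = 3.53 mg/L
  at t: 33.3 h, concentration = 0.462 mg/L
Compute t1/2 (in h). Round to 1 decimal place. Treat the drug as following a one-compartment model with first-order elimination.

8.4 h

k = ln(C₁/C₂) / (t₂ − t₁) = ln(3.53/0.462) / (33.3 − 8.58)
  = 2.033 / 24.72 = 0.08224 h⁻¹
t½ = ln2 / k = 0.693147 / 0.08224 = 8.428 h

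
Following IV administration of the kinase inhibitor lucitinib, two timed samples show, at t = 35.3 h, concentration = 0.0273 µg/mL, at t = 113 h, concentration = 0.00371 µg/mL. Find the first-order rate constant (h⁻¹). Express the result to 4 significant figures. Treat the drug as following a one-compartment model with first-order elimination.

0.02569 h⁻¹

k = ln(C₁/C₂) / (t₂ − t₁) = ln(0.0273/0.00371) / (113 − 35.3)
  = 1.996 / 77.70 = 0.02569 h⁻¹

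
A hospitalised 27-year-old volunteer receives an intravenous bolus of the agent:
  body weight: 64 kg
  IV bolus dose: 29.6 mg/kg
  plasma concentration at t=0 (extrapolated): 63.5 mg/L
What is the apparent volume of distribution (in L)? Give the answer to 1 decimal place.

Dose = 29.6 × 64 = 1894 mg
Vd = Dose / C₀ = 1894 / 63.5 = 29.83 L

29.8 L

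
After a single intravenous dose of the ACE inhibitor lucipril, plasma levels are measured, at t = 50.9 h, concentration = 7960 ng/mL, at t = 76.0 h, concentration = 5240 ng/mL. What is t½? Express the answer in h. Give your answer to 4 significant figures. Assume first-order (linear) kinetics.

41.61 h

k = ln(C₁/C₂) / (t₂ − t₁) = ln(7960/5240) / (76.0 − 50.9)
  = 0.4181 / 25.10 = 0.01666 h⁻¹
t½ = ln2 / k = 0.693147 / 0.01666 = 41.61 h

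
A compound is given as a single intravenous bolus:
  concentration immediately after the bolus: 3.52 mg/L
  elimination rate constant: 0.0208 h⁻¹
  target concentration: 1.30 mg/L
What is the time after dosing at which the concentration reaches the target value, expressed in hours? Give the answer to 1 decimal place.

47.9 h

t = ln(C₀ / C) / k = ln(3.520 / 1.30) / 0.02080
  = ln(2.708) / 0.02080 = 0.9962 / 0.02080 = 47.89 h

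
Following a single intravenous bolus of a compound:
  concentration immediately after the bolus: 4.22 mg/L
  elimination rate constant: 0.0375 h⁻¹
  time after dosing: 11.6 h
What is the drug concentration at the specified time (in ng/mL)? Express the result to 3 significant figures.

C = C₀ · e^(−k·t) = 4.220 × e^(−0.03750 × 11.6)
  = 4.220 × 0.6473 = 2.732 mg/L
Convert: 2.732 mg/L × 1000 = 2732 ng/mL

2730 ng/mL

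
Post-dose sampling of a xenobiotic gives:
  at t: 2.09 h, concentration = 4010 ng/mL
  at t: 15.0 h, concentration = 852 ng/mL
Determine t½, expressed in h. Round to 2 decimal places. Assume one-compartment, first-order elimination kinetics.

k = ln(C₁/C₂) / (t₂ − t₁) = ln(4010/852) / (15.0 − 2.09)
  = 1.549 / 12.91 = 0.1200 h⁻¹
t½ = ln2 / k = 0.693147 / 0.1200 = 5.776 h

5.78 h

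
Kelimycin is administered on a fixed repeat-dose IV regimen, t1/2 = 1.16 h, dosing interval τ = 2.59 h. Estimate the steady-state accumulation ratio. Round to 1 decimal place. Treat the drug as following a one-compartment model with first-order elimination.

1.3

k = ln2 / t½ = 0.693147 / 1.16 = 0.5975 h⁻¹
e^(−kτ) = e^(−0.5975 × 2.59) = 0.2128
Accumulation ratio R = 1 / (1 − e^(−kτ)) = 1 / (1 − 0.2128) = 1.270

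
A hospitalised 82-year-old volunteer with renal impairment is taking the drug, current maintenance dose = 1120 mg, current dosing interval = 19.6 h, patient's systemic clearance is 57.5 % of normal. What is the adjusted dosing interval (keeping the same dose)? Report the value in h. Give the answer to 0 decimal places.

To keep the same average steady-state level, dosing rate must scale with clearance.
CL ratio = 57.5 / 100 = 0.5750
New interval (same dose) = 19.6 / 0.5750 = 34.09 h

34 h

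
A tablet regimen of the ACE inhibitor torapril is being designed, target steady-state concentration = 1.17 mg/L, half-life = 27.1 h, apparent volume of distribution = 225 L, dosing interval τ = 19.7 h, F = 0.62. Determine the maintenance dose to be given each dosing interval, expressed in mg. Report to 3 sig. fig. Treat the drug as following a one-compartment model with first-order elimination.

214 mg

k = ln2 / t½ = 0.693147 / 27.1 = 0.02558 h⁻¹
CL = k × Vd = 0.02558 × 225 = 5.756 L/h
At steady state, F × (Dose/τ) = Css × CL.
Dose = Css × CL × τ / F = 1.17 × 5.756 × 19.7 / 0.62 = 214.0 mg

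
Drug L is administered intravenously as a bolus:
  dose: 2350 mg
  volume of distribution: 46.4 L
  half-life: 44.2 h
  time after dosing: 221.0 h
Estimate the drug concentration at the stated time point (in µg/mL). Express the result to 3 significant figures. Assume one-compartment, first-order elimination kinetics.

C₀ = Dose / Vd = 2350 / 46.4 = 50.65 mg/L
k = ln2 / t½ = 0.693147 / 44.2 = 0.01568 h⁻¹
t / t½ = 221.0 / 44.2 = 5 half-lives
C = C₀ × (1/2)^5 = 50.65 × 0.03125 = 1.583 mg/L
(1.583 mg/L = 1.583 µg/mL)

1.58 µg/mL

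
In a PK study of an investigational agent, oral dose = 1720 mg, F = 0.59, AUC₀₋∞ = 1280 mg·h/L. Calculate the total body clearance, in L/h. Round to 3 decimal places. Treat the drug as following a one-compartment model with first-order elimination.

0.793 L/h

CL = F·Dose / AUC = 0.59 × 1720 / 1280 = 0.7928 L/h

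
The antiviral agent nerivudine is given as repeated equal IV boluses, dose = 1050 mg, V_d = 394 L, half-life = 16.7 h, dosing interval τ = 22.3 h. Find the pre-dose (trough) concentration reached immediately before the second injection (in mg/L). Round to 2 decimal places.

C₀ per dose = Dose / Vd = 1050 / 394 = 2.665 mg/L
k = ln2 / t½ = 0.693147 / 16.7 = 0.04151 h⁻¹
Fraction remaining after one interval: r = e^(−kτ) = e^(−0.04151 × 22.3) = 0.3963
Before dose 2, 1 dose has been given (aged 1τ).
C_trough = C₀ × r = 2.665 × 0.3963 = 1.056 mg/L

1.06 mg/L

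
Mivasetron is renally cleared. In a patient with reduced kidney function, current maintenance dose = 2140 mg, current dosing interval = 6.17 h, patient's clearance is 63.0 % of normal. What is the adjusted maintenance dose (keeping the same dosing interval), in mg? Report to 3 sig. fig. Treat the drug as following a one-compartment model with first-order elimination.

To keep the same average steady-state level, dosing rate must scale with clearance.
CL ratio = 63.0 / 100 = 0.6300
New dose (same interval) = 2140 × 0.6300 = 1348 mg

1350 mg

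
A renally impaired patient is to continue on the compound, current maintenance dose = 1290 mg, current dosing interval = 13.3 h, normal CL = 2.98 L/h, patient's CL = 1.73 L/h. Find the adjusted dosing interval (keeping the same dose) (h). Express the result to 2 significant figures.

To keep the same average steady-state level, dosing rate must scale with clearance.
CL ratio = 1.73 / 2.98 = 0.5805
New interval (same dose) = 13.3 / 0.5805 = 22.91 h

23 h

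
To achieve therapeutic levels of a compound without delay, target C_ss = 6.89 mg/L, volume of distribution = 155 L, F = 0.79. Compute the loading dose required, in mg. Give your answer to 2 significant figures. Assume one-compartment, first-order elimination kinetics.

1400 mg

LD = Css × Vd / F = 6.89 × 155 / 0.79 = 1352 mg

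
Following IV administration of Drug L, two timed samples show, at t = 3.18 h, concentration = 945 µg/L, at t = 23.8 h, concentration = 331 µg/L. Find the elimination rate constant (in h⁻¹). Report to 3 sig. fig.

0.0509 h⁻¹

k = ln(C₁/C₂) / (t₂ − t₁) = ln(945/331) / (23.8 − 3.18)
  = 1.049 / 20.62 = 0.05087 h⁻¹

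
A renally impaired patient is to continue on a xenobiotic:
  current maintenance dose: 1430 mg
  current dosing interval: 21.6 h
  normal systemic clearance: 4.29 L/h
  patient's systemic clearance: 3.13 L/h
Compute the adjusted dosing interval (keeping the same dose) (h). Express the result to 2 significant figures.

30 h

To keep the same average steady-state level, dosing rate must scale with clearance.
CL ratio = 3.13 / 4.29 = 0.7296
New interval (same dose) = 21.6 / 0.7296 = 29.61 h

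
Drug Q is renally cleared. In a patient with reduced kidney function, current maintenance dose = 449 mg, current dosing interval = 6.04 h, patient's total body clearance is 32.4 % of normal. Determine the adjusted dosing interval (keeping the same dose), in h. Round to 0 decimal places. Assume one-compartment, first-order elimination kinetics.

To keep the same average steady-state level, dosing rate must scale with clearance.
CL ratio = 32.4 / 100 = 0.3240
New interval (same dose) = 6.04 / 0.3240 = 18.64 h

19 h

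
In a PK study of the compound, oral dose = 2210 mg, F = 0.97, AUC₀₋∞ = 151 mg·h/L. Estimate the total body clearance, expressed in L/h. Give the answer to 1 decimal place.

14.2 L/h

CL = F·Dose / AUC = 0.97 × 2210 / 151 = 14.20 L/h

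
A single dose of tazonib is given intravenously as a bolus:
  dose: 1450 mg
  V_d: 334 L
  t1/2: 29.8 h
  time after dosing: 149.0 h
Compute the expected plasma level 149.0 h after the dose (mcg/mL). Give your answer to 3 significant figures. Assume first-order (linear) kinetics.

C₀ = Dose / Vd = 1450 / 334 = 4.341 mg/L
k = ln2 / t½ = 0.693147 / 29.8 = 0.02326 h⁻¹
t / t½ = 149.0 / 29.8 = 5 half-lives
C = C₀ × (1/2)^5 = 4.341 × 0.03125 = 0.1357 mg/L
(0.1357 mg/L = 0.1357 mcg/mL)

0.136 mcg/mL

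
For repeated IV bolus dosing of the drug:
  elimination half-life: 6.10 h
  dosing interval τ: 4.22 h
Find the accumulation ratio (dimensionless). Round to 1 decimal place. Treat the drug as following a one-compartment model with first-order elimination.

k = ln2 / t½ = 0.693147 / 6.10 = 0.1136 h⁻¹
e^(−kτ) = e^(−0.1136 × 4.22) = 0.6192
Accumulation ratio R = 1 / (1 − e^(−kτ)) = 1 / (1 − 0.6192) = 2.626

2.6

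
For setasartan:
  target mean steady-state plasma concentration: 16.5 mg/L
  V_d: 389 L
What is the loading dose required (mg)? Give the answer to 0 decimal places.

LD = Css × Vd = 16.5 × 389 = 6419 mg

6419 mg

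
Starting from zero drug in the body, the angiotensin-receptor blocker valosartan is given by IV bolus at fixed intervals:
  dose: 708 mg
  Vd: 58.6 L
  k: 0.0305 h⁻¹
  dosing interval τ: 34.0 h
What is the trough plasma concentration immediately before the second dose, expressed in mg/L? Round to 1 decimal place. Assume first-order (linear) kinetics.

C₀ per dose = Dose / Vd = 708 / 58.6 = 12.08 mg/L
Fraction remaining after one interval: r = e^(−kτ) = e^(−0.03050 × 34.0) = 0.3545
Before dose 2, 1 dose has been given (aged 1τ).
C_trough = C₀ × r = 12.08 × 0.3545 = 4.282 mg/L

4.3 mg/L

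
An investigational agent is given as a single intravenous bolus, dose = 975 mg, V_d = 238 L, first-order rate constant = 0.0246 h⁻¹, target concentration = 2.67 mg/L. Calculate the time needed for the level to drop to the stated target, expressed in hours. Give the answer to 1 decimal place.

C₀ = Dose / Vd = 975.0 / 238 = 4.097 mg/L
t = ln(C₀ / C) / k = ln(4.097 / 2.67) / 0.02460
  = ln(1.534) / 0.02460 = 0.4279 / 0.02460 = 17.39 h

17.4 h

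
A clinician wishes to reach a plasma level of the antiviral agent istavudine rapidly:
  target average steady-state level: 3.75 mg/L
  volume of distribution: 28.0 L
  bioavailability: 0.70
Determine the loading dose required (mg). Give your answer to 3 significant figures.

LD = Css × Vd / F = 3.75 × 28.0 / 0.70 = 150.0 mg

150 mg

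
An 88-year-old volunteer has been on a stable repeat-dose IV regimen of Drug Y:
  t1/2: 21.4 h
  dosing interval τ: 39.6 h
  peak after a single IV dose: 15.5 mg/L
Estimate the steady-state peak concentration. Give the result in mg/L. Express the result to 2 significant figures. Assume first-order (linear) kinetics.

21 mg/L

k = ln2 / t½ = 0.693147 / 21.4 = 0.03239 h⁻¹
e^(−kτ) = e^(−0.03239 × 39.6) = 0.2773
Accumulation ratio R = 1 / (1 − e^(−kτ)) = 1 / (1 − 0.2773) = 1.384
Steady-state peak = C₀ × R = 15.5 × 1.384 = 21.45 mg/L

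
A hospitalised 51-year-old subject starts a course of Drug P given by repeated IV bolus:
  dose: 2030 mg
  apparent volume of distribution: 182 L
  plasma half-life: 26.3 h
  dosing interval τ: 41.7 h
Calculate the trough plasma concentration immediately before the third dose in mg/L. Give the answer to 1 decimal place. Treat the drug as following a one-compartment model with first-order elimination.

C₀ per dose = Dose / Vd = 2030 / 182 = 11.15 mg/L
k = ln2 / t½ = 0.693147 / 26.3 = 0.02636 h⁻¹
Fraction remaining after one interval: r = e^(−kτ) = e^(−0.02636 × 41.7) = 0.3331
Before dose 3, 2 doses have been given (aged 1τ, 2τ).
C_trough = C₀ × (r + r²) = 11.15 × (0.3331 + 0.1110) = 4.952 mg/L

5.0 mg/L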